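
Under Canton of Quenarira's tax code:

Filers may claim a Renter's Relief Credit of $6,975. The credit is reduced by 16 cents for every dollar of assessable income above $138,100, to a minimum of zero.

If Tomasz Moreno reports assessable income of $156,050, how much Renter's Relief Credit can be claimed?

$4,103

Renter's Relief Credit: 16% of the $17,950 excess over $138,100 is $2,872; credit = $6,975 − $2,872 = $4,103.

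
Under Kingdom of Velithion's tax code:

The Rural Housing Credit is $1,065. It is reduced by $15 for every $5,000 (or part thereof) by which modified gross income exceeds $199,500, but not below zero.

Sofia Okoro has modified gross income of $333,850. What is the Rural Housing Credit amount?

$660

Rural Housing Credit: income exceeds $199,500 by $134,350, which is 27 full-or-partial $5,000 increments; reduction = 27 × $15 = $405, leaving $660.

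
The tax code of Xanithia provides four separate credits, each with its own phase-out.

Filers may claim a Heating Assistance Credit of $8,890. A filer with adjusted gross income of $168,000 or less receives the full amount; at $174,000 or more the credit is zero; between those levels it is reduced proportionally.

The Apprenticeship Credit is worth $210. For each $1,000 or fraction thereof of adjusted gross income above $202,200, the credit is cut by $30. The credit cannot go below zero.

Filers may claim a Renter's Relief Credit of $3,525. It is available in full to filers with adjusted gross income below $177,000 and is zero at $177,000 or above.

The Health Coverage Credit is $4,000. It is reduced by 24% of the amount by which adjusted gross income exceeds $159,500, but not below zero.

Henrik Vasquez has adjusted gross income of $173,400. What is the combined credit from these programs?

Heating Assistance Credit: $173,400 is $5,400 into a $6,000 phase-out range, leaving 600/6,000 of the credit: $8,890 × 600/6,000 = $889.
Apprenticeship Credit: $173,400 is at or below the $202,200 threshold, so the full $210 applies.
Renter's Relief Credit: $173,400 is below the $177,000 cutoff, so the full $3,525 applies.
Health Coverage Credit: 24% of the $13,900 excess over $159,500 is $3,336; credit = $4,000 − $3,336 = $664.
Total: $889 + $210 + $3,525 + $664 = $5,288.

$5,288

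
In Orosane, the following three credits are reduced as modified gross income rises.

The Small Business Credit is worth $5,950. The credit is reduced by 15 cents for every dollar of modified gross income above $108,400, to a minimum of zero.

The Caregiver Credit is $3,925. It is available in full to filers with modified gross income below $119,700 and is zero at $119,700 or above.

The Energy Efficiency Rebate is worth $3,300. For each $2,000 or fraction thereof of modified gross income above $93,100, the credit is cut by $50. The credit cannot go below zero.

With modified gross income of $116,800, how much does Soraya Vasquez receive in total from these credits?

Small Business Credit: 15% of the $8,400 excess over $108,400 is $1,260; credit = $5,950 − $1,260 = $4,690.
Caregiver Credit: $116,800 is below the $119,700 cutoff, so the full $3,925 applies.
Energy Efficiency Rebate: income exceeds $93,100 by $23,700, which is 12 full-or-partial $2,000 increments; reduction = 12 × $50 = $600, leaving $2,700.
Total: $4,690 + $3,925 + $2,700 = $11,315.

$11,315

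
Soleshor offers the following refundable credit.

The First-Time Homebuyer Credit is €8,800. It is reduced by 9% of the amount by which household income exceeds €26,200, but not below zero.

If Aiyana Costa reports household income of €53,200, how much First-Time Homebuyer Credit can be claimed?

€6,370

First-Time Homebuyer Credit: 9% of the €27,000 excess over €26,200 is €2,430; credit = €8,800 − €2,430 = €6,370.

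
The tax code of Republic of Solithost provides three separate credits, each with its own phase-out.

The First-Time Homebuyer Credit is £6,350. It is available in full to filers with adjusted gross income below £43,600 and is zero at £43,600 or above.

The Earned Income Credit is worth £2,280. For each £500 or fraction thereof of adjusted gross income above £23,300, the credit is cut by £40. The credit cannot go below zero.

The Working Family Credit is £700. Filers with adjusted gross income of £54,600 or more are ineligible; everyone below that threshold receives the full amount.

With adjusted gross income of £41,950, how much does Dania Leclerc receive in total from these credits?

First-Time Homebuyer Credit: £41,950 is below the £43,600 cutoff, so the full £6,350 applies.
Earned Income Credit: income exceeds £23,300 by £18,650, which is 38 full-or-partial £500 increments; reduction = 38 × £40 = £1,520, leaving £760.
Working Family Credit: £41,950 is below the £54,600 cutoff, so the full £700 applies.
Total: £6,350 + £760 + £700 = £7,810.

£7,810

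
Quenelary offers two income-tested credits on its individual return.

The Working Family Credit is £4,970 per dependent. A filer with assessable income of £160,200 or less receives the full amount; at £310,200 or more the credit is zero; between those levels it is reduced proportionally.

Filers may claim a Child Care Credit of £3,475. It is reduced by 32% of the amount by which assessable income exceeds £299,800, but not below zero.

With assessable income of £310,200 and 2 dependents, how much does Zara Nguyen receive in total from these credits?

Working Family Credit: base = 2 × £4,970 = £9,940. £310,200 is at or above £310,200, so the credit is £0.
Child Care Credit: 32% of the £10,400 excess over £299,800 is £3,328; credit = £3,475 − £3,328 = £147.
Total: £0 + £147 = £147.

£147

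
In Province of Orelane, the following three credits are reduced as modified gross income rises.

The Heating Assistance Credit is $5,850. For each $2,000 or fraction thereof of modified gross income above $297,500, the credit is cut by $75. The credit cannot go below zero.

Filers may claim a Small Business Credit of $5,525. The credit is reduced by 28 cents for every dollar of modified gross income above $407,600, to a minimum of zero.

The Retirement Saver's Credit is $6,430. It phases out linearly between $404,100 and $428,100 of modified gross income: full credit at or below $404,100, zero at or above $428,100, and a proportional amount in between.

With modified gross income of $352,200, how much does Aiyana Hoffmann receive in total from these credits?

$15,705

Heating Assistance Credit: income exceeds $297,500 by $54,700, which is 28 full-or-partial $2,000 increments; reduction = 28 × $75 = $2,100, leaving $3,750.
Small Business Credit: $352,200 is at or below the $407,600 threshold, so the full $5,525 applies.
Retirement Saver's Credit: $352,200 is at or below the $404,100 threshold, so the full $6,430 applies.
Total: $3,750 + $5,525 + $6,430 = $15,705.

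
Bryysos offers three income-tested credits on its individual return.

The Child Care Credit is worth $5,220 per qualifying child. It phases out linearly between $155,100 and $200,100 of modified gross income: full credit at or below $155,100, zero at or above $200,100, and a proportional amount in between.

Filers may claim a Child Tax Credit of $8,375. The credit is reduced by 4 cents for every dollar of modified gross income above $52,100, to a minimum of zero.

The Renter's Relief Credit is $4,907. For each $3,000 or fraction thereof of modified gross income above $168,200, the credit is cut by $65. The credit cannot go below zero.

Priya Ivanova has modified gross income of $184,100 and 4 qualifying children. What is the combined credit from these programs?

Child Care Credit: base = 4 × $5,220 = $20,880. $184,100 is $29,000 into a $45,000 phase-out range, leaving 16,000/45,000 of the credit: $20,880 × 16,000/45,000 = $7,424.
Child Tax Credit: 4% of the $132,000 excess over $52,100 is $5,280; credit = $8,375 − $5,280 = $3,095.
Renter's Relief Credit: income exceeds $168,200 by $15,900, which is 6 full-or-partial $3,000 increments; reduction = 6 × $65 = $390, leaving $4,517.
Total: $7,424 + $3,095 + $4,517 = $15,036.

$15,036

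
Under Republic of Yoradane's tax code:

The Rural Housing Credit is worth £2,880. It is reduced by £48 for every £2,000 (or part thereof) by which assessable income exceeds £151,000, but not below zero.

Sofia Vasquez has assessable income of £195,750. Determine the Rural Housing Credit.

£1,776

Rural Housing Credit: income exceeds £151,000 by £44,750, which is 23 full-or-partial £2,000 increments; reduction = 23 × £48 = £1,104, leaving £1,776.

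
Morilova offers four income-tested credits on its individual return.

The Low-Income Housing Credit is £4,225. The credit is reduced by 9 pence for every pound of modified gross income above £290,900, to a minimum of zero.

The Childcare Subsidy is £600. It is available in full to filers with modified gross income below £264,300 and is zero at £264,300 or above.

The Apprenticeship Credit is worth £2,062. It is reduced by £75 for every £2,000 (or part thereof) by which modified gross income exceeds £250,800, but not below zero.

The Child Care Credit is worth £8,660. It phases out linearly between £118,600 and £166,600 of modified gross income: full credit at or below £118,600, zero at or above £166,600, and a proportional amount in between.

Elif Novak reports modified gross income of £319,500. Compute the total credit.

£1,651

Low-Income Housing Credit: 9% of the £28,600 excess over £290,900 is £2,574; credit = £4,225 − £2,574 = £1,651.
Childcare Subsidy: £319,500 meets or exceeds the £264,300 cutoff, so the credit is £0.
Apprenticeship Credit: income exceeds £250,800 by £68,700 → 35 increments × £75 = £2,625 ≥ base, so the credit is £0.
Child Care Credit: £319,500 is at or above £166,600, so the credit is £0.
Total: £1,651 + £0 + £0 + £0 = £1,651.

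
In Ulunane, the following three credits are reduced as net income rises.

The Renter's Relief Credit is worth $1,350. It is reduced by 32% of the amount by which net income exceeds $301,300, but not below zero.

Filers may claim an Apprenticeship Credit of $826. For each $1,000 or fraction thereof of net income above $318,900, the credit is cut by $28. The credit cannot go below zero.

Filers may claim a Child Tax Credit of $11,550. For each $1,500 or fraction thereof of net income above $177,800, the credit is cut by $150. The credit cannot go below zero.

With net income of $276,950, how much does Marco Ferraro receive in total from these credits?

Renter's Relief Credit: $276,950 is at or below the $301,300 threshold, so the full $1,350 applies.
Apprenticeship Credit: $276,950 is at or below the $318,900 threshold, so the full $826 applies.
Child Tax Credit: income exceeds $177,800 by $99,150, which is 67 full-or-partial $1,500 increments; reduction = 67 × $150 = $10,050, leaving $1,500.
Total: $1,350 + $826 + $1,500 = $3,676.

$3,676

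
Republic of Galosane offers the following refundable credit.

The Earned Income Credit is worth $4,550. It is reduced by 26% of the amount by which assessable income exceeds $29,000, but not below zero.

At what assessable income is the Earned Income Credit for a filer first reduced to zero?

$46,500

The credit falls by 26% of each dollar above $29,000, so it reaches zero when the excess is $4,550 / 26% = $17,500: income = $29,000 + $17,500 = $46,500.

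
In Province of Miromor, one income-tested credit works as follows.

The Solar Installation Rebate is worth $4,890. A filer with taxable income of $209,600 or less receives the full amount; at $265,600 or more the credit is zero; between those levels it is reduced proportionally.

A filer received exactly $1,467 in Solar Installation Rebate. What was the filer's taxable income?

$248,800

$1,467 is 1,467/4,890 of the full $4,890, so 3,423/4,890 of the $56,000 range has been used: income = $209,600 + $56,000 × 3,423/4,890 = $248,800.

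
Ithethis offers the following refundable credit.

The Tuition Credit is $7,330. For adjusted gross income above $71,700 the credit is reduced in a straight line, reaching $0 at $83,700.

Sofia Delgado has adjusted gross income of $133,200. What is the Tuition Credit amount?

Tuition Credit: $133,200 is at or above $83,700, so the credit is $0.

$0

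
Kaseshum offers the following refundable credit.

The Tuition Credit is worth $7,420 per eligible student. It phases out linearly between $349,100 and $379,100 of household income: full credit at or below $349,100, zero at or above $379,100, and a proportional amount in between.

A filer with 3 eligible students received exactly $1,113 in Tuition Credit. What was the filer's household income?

$377,600

Full credit = 3 × $7,420 = $22,260.
$1,113 is 1,113/22,260 of the full $22,260, so 21,147/22,260 of the $30,000 range has been used: income = $349,100 + $30,000 × 21,147/22,260 = $377,600.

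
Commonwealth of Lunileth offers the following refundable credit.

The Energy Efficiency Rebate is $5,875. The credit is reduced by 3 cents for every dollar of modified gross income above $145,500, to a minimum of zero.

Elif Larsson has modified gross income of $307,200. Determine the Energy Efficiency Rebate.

Energy Efficiency Rebate: 3% of the $161,700 excess over $145,500 is $4,851; credit = $5,875 − $4,851 = $1,024.

$1,024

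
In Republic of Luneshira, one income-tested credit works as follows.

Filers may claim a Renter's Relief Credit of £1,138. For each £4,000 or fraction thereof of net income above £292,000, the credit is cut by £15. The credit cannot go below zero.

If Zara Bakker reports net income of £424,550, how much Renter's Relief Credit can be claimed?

Renter's Relief Credit: income exceeds £292,000 by £132,550, which is 34 full-or-partial £4,000 increments; reduction = 34 × £15 = £510, leaving £628.

£628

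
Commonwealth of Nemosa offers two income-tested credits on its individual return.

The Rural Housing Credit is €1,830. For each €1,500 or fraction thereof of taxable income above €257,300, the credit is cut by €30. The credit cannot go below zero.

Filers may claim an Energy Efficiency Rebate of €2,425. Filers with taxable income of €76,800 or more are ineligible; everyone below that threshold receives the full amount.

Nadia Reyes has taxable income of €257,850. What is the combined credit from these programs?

Rural Housing Credit: income exceeds €257,300 by €550, which is 1 full-or-partial €1,500 increment; reduction = 1 × €30 = €30, leaving €1,800.
Energy Efficiency Rebate: €257,850 meets or exceeds the €76,800 cutoff, so the credit is €0.
Total: €1,800 + €0 = €1,800.

€1,800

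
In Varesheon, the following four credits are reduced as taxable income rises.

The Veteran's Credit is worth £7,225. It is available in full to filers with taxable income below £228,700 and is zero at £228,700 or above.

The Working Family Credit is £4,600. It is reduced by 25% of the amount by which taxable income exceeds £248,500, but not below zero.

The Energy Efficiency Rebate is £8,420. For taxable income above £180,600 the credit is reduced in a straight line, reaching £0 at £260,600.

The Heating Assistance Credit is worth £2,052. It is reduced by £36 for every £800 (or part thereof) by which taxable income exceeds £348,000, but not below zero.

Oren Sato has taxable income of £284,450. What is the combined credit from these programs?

£2,052

Veteran's Credit: £284,450 meets or exceeds the £228,700 cutoff, so the credit is £0.
Working Family Credit: 25% of the £35,950 excess over £248,500 is £8,987.50 ≥ base, so the credit is £0.
Energy Efficiency Rebate: £284,450 is at or above £260,600, so the credit is £0.
Heating Assistance Credit: £284,450 is at or below the £348,000 threshold, so the full £2,052 applies.
Total: £0 + £0 + £0 + £2,052 = £2,052.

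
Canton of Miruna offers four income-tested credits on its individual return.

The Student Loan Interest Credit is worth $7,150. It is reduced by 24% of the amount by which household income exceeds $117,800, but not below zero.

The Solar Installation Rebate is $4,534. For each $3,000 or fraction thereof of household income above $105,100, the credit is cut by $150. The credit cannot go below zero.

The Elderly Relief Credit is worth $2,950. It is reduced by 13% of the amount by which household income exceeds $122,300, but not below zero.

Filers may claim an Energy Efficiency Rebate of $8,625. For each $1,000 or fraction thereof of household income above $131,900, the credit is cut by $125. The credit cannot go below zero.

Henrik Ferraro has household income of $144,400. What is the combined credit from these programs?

$10,277

Student Loan Interest Credit: 24% of the $26,600 excess over $117,800 is $6,384; credit = $7,150 − $6,384 = $766.
Solar Installation Rebate: income exceeds $105,100 by $39,300, which is 14 full-or-partial $3,000 increments; reduction = 14 × $150 = $2,100, leaving $2,434.
Elderly Relief Credit: 13% of the $22,100 excess over $122,300 is $2,873; credit = $2,950 − $2,873 = $77.
Energy Efficiency Rebate: income exceeds $131,900 by $12,500, which is 13 full-or-partial $1,000 increments; reduction = 13 × $125 = $1,625, leaving $7,000.
Total: $766 + $2,434 + $77 + $7,000 = $10,277.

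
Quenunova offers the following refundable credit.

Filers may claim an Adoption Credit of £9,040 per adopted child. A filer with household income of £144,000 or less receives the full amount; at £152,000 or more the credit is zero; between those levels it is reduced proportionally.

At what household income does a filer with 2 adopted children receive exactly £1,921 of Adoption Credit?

£151,150

Full credit = 2 × £9,040 = £18,080.
£1,921 is 1,921/18,080 of the full £18,080, so 16,159/18,080 of the £8,000 range has been used: income = £144,000 + £8,000 × 16,159/18,080 = £151,150.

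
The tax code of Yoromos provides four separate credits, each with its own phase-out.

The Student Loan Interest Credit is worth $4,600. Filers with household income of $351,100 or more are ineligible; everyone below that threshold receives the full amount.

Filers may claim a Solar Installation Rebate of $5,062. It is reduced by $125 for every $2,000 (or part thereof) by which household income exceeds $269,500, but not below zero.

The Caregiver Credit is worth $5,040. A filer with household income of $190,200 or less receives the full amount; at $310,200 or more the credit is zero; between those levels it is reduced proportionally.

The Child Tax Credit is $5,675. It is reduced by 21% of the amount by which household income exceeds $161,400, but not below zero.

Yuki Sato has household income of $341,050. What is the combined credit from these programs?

Student Loan Interest Credit: $341,050 is below the $351,100 cutoff, so the full $4,600 applies.
Solar Installation Rebate: income exceeds $269,500 by $71,550, which is 36 full-or-partial $2,000 increments; reduction = 36 × $125 = $4,500, leaving $562.
Caregiver Credit: $341,050 is at or above $310,200, so the credit is $0.
Child Tax Credit: 21% of the $179,650 excess over $161,400 is $37,726.50 ≥ base, so the credit is $0.
Total: $4,600 + $562 + $0 + $0 = $5,162.

$5,162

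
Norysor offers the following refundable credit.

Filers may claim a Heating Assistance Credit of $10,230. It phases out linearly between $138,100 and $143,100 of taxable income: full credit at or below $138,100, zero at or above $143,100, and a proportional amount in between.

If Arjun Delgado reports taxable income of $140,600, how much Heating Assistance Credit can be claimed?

$5,115

Heating Assistance Credit: $140,600 is $2,500 into a $5,000 phase-out range, leaving 2,500/5,000 of the credit: $10,230 × 2,500/5,000 = $5,115.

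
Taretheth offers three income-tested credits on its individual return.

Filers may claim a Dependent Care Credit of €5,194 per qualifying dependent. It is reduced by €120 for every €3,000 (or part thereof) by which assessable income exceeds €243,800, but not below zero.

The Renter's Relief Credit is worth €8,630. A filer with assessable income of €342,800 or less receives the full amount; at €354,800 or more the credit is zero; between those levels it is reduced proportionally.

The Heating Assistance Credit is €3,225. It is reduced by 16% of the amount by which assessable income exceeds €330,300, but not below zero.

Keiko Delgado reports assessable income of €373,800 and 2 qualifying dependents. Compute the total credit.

€5,108

Dependent Care Credit: base = 2 × €5,194 = €10,388. income exceeds €243,800 by €130,000, which is 44 full-or-partial €3,000 increments; reduction = 44 × €120 = €5,280, leaving €5,108.
Renter's Relief Credit: €373,800 is at or above €354,800, so the credit is €0.
Heating Assistance Credit: 16% of the €43,500 excess over €330,300 is €6,960 ≥ base, so the credit is €0.
Total: €5,108 + €0 + €0 = €5,108.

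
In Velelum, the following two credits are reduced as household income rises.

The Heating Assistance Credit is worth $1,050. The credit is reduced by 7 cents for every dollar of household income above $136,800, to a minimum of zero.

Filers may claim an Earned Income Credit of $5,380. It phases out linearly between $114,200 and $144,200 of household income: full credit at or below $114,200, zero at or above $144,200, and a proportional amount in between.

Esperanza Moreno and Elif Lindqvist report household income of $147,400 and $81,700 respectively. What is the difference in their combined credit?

$6,122

Esperanza ($147,400): Heating Assistance Credit: 7% of the $10,600 excess over $136,800 is $742; credit = $1,050 − $742 = $308. Earned Income Credit: $147,400 is at or above $144,200, so the credit is $0. total $308 + $0 = $308
Elif ($81,700): Heating Assistance Credit: $81,700 is at or below the $136,800 threshold, so the full $1,050 applies. Earned Income Credit: $81,700 is at or below the $114,200 threshold, so the full $5,380 applies. total $1,050 + $5,380 = $6,430
Difference: |$308 − $6,430| = $6,122.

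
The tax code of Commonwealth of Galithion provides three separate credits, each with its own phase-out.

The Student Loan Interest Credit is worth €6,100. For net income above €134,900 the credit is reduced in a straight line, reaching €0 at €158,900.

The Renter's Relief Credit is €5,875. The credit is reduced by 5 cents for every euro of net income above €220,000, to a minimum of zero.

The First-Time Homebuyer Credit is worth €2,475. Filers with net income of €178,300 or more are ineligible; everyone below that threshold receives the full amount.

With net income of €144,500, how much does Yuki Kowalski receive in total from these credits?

Student Loan Interest Credit: €144,500 is €9,600 into a €24,000 phase-out range, leaving 14,400/24,000 of the credit: €6,100 × 14,400/24,000 = €3,660.
Renter's Relief Credit: €144,500 is at or below the €220,000 threshold, so the full €5,875 applies.
First-Time Homebuyer Credit: €144,500 is below the €178,300 cutoff, so the full €2,475 applies.
Total: €3,660 + €5,875 + €2,475 = €12,010.

€12,010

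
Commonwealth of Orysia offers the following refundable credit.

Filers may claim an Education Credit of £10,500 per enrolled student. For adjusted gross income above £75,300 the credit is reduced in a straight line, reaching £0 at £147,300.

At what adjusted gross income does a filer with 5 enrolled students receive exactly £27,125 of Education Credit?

£110,100

Full credit = 5 × £10,500 = £52,500.
£27,125 is 27,125/52,500 of the full £52,500, so 25,375/52,500 of the £72,000 range has been used: income = £75,300 + £72,000 × 25,375/52,500 = £110,100.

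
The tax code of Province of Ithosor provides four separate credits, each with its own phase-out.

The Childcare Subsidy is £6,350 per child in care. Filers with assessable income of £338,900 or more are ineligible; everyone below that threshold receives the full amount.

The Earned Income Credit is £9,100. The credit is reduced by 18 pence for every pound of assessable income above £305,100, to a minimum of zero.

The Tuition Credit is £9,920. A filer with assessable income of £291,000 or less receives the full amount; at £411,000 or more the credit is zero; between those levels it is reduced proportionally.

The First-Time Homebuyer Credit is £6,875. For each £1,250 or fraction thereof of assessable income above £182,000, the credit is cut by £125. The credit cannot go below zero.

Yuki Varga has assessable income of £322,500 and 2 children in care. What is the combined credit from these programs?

Childcare Subsidy: base = 2 × £6,350 = £12,700. £322,500 is below the £338,900 cutoff, so the full £12,700 applies.
Earned Income Credit: 18% of the £17,400 excess over £305,100 is £3,132; credit = £9,100 − £3,132 = £5,968.
Tuition Credit: £322,500 is £31,500 into a £120,000 phase-out range, leaving 88,500/120,000 of the credit: £9,920 × 88,500/120,000 = £7,316.
First-Time Homebuyer Credit: income exceeds £182,000 by £140,500 → 113 increments × £125 = £14,125 ≥ base, so the credit is £0.
Total: £12,700 + £5,968 + £7,316 + £0 = £25,984.

£25,984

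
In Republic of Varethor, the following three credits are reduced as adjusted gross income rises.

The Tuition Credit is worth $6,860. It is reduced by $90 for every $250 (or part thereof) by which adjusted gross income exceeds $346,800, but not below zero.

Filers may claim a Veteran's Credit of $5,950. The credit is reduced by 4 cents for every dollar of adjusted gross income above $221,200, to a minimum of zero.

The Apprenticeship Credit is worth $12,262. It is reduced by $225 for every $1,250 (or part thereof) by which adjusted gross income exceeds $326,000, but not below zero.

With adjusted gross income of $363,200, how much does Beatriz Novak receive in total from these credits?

$6,702

Tuition Credit: income exceeds $346,800 by $16,400, which is 66 full-or-partial $250 increments; reduction = 66 × $90 = $5,940, leaving $920.
Veteran's Credit: 4% of the $142,000 excess over $221,200 is $5,680; credit = $5,950 − $5,680 = $270.
Apprenticeship Credit: income exceeds $326,000 by $37,200, which is 30 full-or-partial $1,250 increments; reduction = 30 × $225 = $6,750, leaving $5,512.
Total: $920 + $270 + $5,512 = $6,702.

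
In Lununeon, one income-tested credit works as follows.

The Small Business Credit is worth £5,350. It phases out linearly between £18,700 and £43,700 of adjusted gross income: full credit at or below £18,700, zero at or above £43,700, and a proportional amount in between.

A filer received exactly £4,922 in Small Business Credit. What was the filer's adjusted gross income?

£4,922 is 4,922/5,350 of the full £5,350, so 428/5,350 of the £25,000 range has been used: income = £18,700 + £25,000 × 428/5,350 = £20,700.

£20,700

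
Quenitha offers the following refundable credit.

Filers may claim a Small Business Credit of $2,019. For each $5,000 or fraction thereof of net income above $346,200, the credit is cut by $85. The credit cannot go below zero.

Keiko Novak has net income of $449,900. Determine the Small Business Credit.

$234

Small Business Credit: income exceeds $346,200 by $103,700, which is 21 full-or-partial $5,000 increments; reduction = 21 × $85 = $1,785, leaving $234.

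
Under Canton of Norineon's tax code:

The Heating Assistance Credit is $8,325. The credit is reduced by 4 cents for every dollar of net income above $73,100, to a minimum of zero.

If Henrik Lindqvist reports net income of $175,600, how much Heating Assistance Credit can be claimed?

$4,225

Heating Assistance Credit: 4% of the $102,500 excess over $73,100 is $4,100; credit = $8,325 − $4,100 = $4,225.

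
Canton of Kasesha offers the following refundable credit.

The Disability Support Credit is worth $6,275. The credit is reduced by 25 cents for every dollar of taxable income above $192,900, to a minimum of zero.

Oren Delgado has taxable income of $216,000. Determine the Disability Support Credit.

$500

Disability Support Credit: 25% of the $23,100 excess over $192,900 is $5,775; credit = $6,275 − $5,775 = $500.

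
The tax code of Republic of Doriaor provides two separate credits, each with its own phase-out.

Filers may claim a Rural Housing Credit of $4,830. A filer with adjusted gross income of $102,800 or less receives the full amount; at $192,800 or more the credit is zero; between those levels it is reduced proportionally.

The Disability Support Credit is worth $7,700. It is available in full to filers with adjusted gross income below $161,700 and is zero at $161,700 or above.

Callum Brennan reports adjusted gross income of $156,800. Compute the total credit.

Rural Housing Credit: $156,800 is $54,000 into a $90,000 phase-out range, leaving 36,000/90,000 of the credit: $4,830 × 36,000/90,000 = $1,932.
Disability Support Credit: $156,800 is below the $161,700 cutoff, so the full $7,700 applies.
Total: $1,932 + $7,700 = $9,632.

$9,632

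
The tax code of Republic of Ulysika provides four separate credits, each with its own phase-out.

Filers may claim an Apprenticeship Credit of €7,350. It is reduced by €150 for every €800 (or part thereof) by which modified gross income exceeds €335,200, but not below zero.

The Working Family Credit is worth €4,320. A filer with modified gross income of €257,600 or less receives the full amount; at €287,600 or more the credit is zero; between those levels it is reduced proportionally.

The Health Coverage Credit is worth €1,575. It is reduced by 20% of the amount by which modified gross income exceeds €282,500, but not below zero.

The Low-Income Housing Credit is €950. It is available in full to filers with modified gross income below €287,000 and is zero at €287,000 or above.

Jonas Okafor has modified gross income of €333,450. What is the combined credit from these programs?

Apprenticeship Credit: €333,450 is at or below the €335,200 threshold, so the full €7,350 applies.
Working Family Credit: €333,450 is at or above €287,600, so the credit is €0.
Health Coverage Credit: 20% of the €50,950 excess over €282,500 is €10,190 ≥ base, so the credit is €0.
Low-Income Housing Credit: €333,450 meets or exceeds the €287,000 cutoff, so the credit is €0.
Total: €7,350 + €0 + €0 + €0 = €7,350.

€7,350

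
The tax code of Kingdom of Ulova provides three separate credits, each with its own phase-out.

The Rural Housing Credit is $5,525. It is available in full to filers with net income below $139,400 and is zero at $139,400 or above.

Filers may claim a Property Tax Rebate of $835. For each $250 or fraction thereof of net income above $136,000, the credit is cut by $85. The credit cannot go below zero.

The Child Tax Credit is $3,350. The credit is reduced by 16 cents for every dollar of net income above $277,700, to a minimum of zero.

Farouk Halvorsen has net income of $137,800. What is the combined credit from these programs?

$9,030

Rural Housing Credit: $137,800 is below the $139,400 cutoff, so the full $5,525 applies.
Property Tax Rebate: income exceeds $136,000 by $1,800, which is 8 full-or-partial $250 increments; reduction = 8 × $85 = $680, leaving $155.
Child Tax Credit: $137,800 is at or below the $277,700 threshold, so the full $3,350 applies.
Total: $5,525 + $155 + $3,350 = $9,030.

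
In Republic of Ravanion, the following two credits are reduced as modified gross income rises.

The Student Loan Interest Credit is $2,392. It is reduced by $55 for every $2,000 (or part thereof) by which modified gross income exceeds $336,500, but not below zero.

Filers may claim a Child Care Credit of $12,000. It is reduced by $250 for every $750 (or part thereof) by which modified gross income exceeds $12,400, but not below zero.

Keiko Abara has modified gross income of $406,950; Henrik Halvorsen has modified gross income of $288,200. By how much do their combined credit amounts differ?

Keiko ($406,950): Student Loan Interest Credit: income exceeds $336,500 by $70,450, which is 36 full-or-partial $2,000 increments; reduction = 36 × $55 = $1,980, leaving $412. Child Care Credit: income exceeds $12,400 by $394,550 → 527 increments × $250 = $131,750 ≥ base, so the credit is $0. total $412 + $0 = $412
Henrik ($288,200): Student Loan Interest Credit: $288,200 is at or below the $336,500 threshold, so the full $2,392 applies. Child Care Credit: income exceeds $12,400 by $275,800 → 368 increments × $250 = $92,000 ≥ base, so the credit is $0. total $2,392 + $0 = $2,392
Difference: |$412 − $2,392| = $1,980.

$1,980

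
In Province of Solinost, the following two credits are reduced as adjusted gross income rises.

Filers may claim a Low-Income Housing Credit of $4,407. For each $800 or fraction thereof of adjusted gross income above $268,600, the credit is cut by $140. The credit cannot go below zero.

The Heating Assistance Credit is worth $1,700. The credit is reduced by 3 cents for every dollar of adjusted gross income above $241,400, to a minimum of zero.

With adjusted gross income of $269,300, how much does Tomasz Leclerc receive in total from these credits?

Low-Income Housing Credit: income exceeds $268,600 by $700, which is 1 full-or-partial $800 increment; reduction = 1 × $140 = $140, leaving $4,267.
Heating Assistance Credit: 3% of the $27,900 excess over $241,400 is $837; credit = $1,700 − $837 = $863.
Total: $4,267 + $863 = $5,130.

$5,130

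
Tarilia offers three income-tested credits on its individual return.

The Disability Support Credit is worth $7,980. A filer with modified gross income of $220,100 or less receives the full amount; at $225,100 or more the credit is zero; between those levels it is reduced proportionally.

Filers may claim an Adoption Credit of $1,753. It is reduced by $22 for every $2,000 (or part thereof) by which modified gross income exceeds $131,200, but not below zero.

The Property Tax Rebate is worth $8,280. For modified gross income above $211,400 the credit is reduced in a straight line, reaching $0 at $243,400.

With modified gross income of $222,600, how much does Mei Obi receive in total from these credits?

Disability Support Credit: $222,600 is $2,500 into a $5,000 phase-out range, leaving 2,500/5,000 of the credit: $7,980 × 2,500/5,000 = $3,990.
Adoption Credit: income exceeds $131,200 by $91,400, which is 46 full-or-partial $2,000 increments; reduction = 46 × $22 = $1,012, leaving $741.
Property Tax Rebate: $222,600 is $11,200 into a $32,000 phase-out range, leaving 20,800/32,000 of the credit: $8,280 × 20,800/32,000 = $5,382.
Total: $3,990 + $741 + $5,382 = $10,113.

$10,113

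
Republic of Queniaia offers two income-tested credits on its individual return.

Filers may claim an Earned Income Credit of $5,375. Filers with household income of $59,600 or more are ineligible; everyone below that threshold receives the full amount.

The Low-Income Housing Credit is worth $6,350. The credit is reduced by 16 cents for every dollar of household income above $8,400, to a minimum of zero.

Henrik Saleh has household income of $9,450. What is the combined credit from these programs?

Earned Income Credit: $9,450 is below the $59,600 cutoff, so the full $5,375 applies.
Low-Income Housing Credit: 16% of the $1,050 excess over $8,400 is $168; credit = $6,350 − $168 = $6,182.
Total: $5,375 + $6,182 = $11,557.

$11,557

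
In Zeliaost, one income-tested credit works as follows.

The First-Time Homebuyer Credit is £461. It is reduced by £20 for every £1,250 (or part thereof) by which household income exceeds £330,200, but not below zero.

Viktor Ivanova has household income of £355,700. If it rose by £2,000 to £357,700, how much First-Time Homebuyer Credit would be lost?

At £355,700 — income exceeds £330,200 by £25,500, which is 21 full-or-partial £1,250 increments; reduction = 21 × £20 = £420, leaving £41.
At £357,700 — income exceeds £330,200 by £27,500, which is 22 full-or-partial £1,250 increments; reduction = 22 × £20 = £440, leaving £21.
Lost: £41 − £21 = £20.

£20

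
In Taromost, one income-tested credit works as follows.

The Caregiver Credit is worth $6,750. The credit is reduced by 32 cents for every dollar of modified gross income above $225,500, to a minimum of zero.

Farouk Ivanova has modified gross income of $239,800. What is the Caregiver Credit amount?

$2,174

Caregiver Credit: 32% of the $14,300 excess over $225,500 is $4,576; credit = $6,750 − $4,576 = $2,174.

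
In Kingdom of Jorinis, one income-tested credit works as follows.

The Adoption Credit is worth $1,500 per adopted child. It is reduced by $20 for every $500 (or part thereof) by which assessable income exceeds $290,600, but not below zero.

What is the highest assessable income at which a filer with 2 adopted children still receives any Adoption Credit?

$365,100

Full credit = 2 × $1,500 = $3,000.
After 149 increments the reduction is 149 × $20 = $2,980, leaving $20; one more increment wipes it out. Increment 149 ends at excess 149 × $500 = $74,500, so the highest qualifying income is $290,600 + $74,500 = $365,100.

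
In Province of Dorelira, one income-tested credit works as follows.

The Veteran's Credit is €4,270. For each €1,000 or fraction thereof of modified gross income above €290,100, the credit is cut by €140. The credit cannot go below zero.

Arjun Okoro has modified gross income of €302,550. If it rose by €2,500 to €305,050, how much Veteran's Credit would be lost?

€280

At €302,550 — income exceeds €290,100 by €12,450, which is 13 full-or-partial €1,000 increments; reduction = 13 × €140 = €1,820, leaving €2,450.
At €305,050 — income exceeds €290,100 by €14,950, which is 15 full-or-partial €1,000 increments; reduction = 15 × €140 = €2,100, leaving €2,170.
Lost: €2,450 − €2,170 = €280.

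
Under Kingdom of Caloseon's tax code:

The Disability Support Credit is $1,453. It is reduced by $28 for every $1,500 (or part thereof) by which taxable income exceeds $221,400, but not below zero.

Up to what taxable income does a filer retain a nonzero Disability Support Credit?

After 51 increments the reduction is 51 × $28 = $1,428, leaving $25; one more increment wipes it out. Increment 51 ends at excess 51 × $1,500 = $76,500, so the highest qualifying income is $221,400 + $76,500 = $297,900.

$297,900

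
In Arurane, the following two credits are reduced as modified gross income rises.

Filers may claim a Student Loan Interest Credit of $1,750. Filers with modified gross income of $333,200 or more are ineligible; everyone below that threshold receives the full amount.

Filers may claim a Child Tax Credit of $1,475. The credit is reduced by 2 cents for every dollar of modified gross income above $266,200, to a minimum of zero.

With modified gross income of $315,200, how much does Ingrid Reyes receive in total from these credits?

$2,245

Student Loan Interest Credit: $315,200 is below the $333,200 cutoff, so the full $1,750 applies.
Child Tax Credit: 2% of the $49,000 excess over $266,200 is $980; credit = $1,475 − $980 = $495.
Total: $1,750 + $495 = $2,245.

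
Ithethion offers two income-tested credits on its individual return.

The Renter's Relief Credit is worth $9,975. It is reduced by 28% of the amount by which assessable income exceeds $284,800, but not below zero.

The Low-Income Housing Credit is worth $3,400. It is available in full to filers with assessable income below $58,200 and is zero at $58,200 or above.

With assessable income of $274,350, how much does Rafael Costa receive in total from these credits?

Renter's Relief Credit: $274,350 is at or below the $284,800 threshold, so the full $9,975 applies.
Low-Income Housing Credit: $274,350 meets or exceeds the $58,200 cutoff, so the credit is $0.
Total: $9,975 + $0 = $9,975.

$9,975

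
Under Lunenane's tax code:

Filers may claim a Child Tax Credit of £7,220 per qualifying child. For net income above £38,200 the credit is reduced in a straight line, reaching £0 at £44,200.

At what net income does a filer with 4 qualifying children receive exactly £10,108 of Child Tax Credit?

Full credit = 4 × £7,220 = £28,880.
£10,108 is 10,108/28,880 of the full £28,880, so 18,772/28,880 of the £6,000 range has been used: income = £38,200 + £6,000 × 18,772/28,880 = £42,100.

£42,100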